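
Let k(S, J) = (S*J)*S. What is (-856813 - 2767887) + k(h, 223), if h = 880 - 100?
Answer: 132048500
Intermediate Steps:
h = 780
k(S, J) = J*S² (k(S, J) = (J*S)*S = J*S²)
(-856813 - 2767887) + k(h, 223) = (-856813 - 2767887) + 223*780² = -3624700 + 223*608400 = -3624700 + 135673200 = 132048500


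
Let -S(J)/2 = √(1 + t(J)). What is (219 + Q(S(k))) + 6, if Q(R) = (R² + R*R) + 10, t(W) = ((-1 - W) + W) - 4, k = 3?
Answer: 203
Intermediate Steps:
t(W) = -5 (t(W) = -1 - 4 = -5)
S(J) = -4*I (S(J) = -2*√(1 - 5) = -4*I)
Q(R) = 10 + 2*R² (Q(R) = (R² + R²) + 10 = 2*R² + 10 = 10 + 2*R²)
(219 + Q(S(k))) + 6 = (219 + (10 + 2*(-4*I)²)) + 6 = (219 + (10 + 2*(-16))) + 6 = (219 + (10 - 32)) + 6 = (219 - 22) + 6 = 197 + 6 = 203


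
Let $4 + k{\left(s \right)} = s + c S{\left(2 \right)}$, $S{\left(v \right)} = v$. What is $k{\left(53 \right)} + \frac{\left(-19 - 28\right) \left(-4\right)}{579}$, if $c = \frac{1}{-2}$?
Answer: $\frac{27980}{579} \approx 48.325$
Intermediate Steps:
$c = - \frac{1}{2} \approx -0.5$
$k{\left(s \right)} = -5 + s$ ($k{\left(s \right)} = -4 + \left(s - 1\right) = -4 + \left(-1 + s\right) = -5 + s$)
$k{\left(53 \right)} + \frac{\left(-19 - 28\right) \left(-4\right)}{579} = \left(-5 + 53\right) + \frac{\left(-19 - 28\right) \left(-4\right)}{579} = 48 + \left(-47\right) \left(-4\right) \frac{1}{579} = 48 + 188 \cdot \frac{1}{579} = 48 + \frac{188}{579} = \frac{27980}{579}$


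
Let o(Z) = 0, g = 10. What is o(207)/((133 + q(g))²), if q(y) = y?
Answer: 0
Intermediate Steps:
o(207)/((133 + q(g))²) = 0/((133 + 10)²) = 0/(143²) = 0/20449 = 0*(1/20449) = 0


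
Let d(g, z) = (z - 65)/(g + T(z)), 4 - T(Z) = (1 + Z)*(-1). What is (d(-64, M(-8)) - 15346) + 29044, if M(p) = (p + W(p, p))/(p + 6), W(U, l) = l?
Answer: 232885/17 ≈ 13699.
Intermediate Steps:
T(Z) = 5 + Z (T(Z) = 4 - (1 + Z)*(-1) = 4 - (-1 - Z) = 4 + (1 + Z) = 5 + Z)
M(p) = 2*p/(6 + p) (M(p) = (p + p)/(p + 6) = (2*p)/(6 + p) = 2*p/(6 + p))
d(g, z) = (-65 + z)/(5 + g + z) (d(g, z) = (z - 65)/(g + (5 + z)) = (-65 + z)/(5 + g + z))
(d(-64, M(-8)) - 15346) + 29044 = ((-65 + 2*(-8)/(6 - 8))/(5 - 64 + 2*(-8)/(6 - 8)) - 15346) + 29044 = ((-65 + 2*(-8)/(-2))/(5 - 64 + 2*(-8)/(-2)) - 15346) + 29044 = ((-65 + 2*(-8)*(-½))/(5 - 64 + 2*(-8)*(-½)) - 15346) + 29044 = ((-65 + 8)/(5 - 64 + 8) - 15346) + 29044 = (-57/(-51) - 15346) + 29044 = (-1/51*(-57) - 15346) + 29044 = (19/17 - 15346) + 29044 = -260863/17 + 29044 = 232885/17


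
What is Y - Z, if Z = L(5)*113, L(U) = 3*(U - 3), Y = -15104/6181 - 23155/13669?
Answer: -57632501973/84488089 ≈ -682.14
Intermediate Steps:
Y = -349577631/84488089 (Y = -15104*1/6181 - 23155*1/13669 = -15104/6181 - 23155/13669 = -349577631/84488089 ≈ -4.1376)
L(U) = -9 + 3*U (L(U) = 3*(-3 + U) = -9 + 3*U)
Z = 678 (Z = (-9 + 3*5)*113 = (-9 + 15)*113 = 6*113 = 678)
Y - Z = -349577631/84488089 - 1*678 = -349577631/84488089 - 678 = -57632501973/84488089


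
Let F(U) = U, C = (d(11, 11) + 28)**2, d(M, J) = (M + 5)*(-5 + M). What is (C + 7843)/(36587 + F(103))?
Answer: 23219/36690 ≈ 0.63284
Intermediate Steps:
d(M, J) = (-5 + M)*(5 + M) (d(M, J) = (5 + M)*(-5 + M) = (-5 + M)*(5 + M))
C = 15376 (C = ((-25 + 11**2) + 28)**2 = ((-25 + 121) + 28)**2 = (96 + 28)**2 = 124**2 = 15376)
(C + 7843)/(36587 + F(103)) = (15376 + 7843)/(36587 + 103) = 23219/36690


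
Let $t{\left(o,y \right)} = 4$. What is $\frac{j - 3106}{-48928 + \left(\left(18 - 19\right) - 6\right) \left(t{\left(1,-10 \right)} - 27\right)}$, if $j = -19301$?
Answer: $\frac{22407}{48767} \approx 0.45947$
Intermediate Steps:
$\frac{j - 3106}{-48928 + \left(\left(18 - 19\right) - 6\right) \left(t{\left(1,-10 \right)} - 27\right)} = \frac{-19301 - 3106}{-48928 + \left(\left(18 - 19\right) - 6\right) \left(4 - 27\right)} = - \frac{22407}{-48928 + \left(-1 - 6\right) \left(-23\right)} = - \frac{22407}{-48928 - -161} = - \frac{22407}{-48928 + 161} = - \frac{22407}{-48767} = \left(-22407\right) \left(- \frac{1}{48767}\right) = \frac{22407}{48767}$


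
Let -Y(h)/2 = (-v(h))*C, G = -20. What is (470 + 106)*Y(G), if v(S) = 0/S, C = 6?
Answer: 0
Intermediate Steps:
v(S) = 0
Y(h) = 0 (Y(h) = -2*(-1*0)*6 = -0*6 = -2*0 = 0)
(470 + 106)*Y(G) = (470 + 106)*0 = 576*0 = 0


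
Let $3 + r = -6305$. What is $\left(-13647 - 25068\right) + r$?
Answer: $-45023$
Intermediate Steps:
$r = -6308$ ($r = -3 - 6305 = -6308$)
$\left(-13647 - 25068\right) + r = \left(-13647 - 25068\right) - 6308 = -38715 - 6308 = -45023$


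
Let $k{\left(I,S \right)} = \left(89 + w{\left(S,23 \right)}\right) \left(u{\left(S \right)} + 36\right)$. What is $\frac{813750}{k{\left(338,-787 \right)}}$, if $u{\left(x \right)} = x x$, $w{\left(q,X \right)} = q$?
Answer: $- \frac{81375}{43234469} \approx -0.0018822$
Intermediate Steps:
$u{\left(x \right)} = x^{2}$
$k{\left(I,S \right)} = \left(36 + S^{2}\right) \left(89 + S\right)$ ($k{\left(I,S \right)} = \left(89 + S\right) \left(S^{2} + 36\right) = \left(89 + S\right) \left(36 + S^{2}\right) = \left(36 + S^{2}\right) \left(89 + S\right)$)
$\frac{813750}{k{\left(338,-787 \right)}} = \frac{813750}{3204 + \left(-787\right)^{3} + 36 \left(-787\right) + 89 \left(-787\right)^{2}} = \frac{813750}{3204 - 487443403 - 28332 + 89 \cdot 619369} = \frac{813750}{3204 - 487443403 - 28332 + 55123841} = \frac{813750}{-432344690} = 813750 \left(- \frac{1}{432344690}\right) = - \frac{81375}{43234469}$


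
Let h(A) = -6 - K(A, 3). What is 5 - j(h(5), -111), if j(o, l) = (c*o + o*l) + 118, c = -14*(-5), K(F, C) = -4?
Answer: -195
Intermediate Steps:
c = 70
h(A) = -2 (h(A) = -6 - 1*(-4) = -6 + 4 = -2)
j(o, l) = 118 + 70*o + l*o (j(o, l) = (70*o + o*l) + 118 = (70*o + l*o) + 118 = 118 + 70*o + l*o)
5 - j(h(5), -111) = 5 - (118 + 70*(-2) - 111*(-2)) = 5 - (118 - 140 + 222) = 5 - 1*200 = 5 - 200 = -195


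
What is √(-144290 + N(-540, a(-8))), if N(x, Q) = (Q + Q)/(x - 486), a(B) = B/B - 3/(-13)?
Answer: I*√713042089266/2223 ≈ 379.86*I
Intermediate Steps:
a(B) = 16/13 (a(B) = 1 - 3*(-1/13) = 1 + 3/13 = 16/13)
N(x, Q) = 2*Q/(-486 + x) (N(x, Q) = (2*Q)/(-486 + x) = 2*Q/(-486 + x))
√(-144290 + N(-540, a(-8))) = √(-144290 + 2*(16/13)/(-486 - 540)) = √(-144290 + 2*(16/13)/(-1026)) = √(-144290 + 2*(16/13)*(-1/1026)) = √(-144290 - 16/6669) = √(-962270026/6669) = I*√713042089266/2223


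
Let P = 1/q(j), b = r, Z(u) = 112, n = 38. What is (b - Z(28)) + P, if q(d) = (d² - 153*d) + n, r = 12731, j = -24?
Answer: 54085035/4286 ≈ 12619.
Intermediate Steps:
q(d) = 38 + d² - 153*d (q(d) = (d² - 153*d) + 38 = 38 + d² - 153*d)
b = 12731
P = 1/4286 (P = 1/(38 + (-24)² - 153*(-24)) = 1/(38 + 576 + 3672) = 1/4286 ≈ 0.00023332)
(b - Z(28)) + P = (12731 - 1*112) + 1/4286 = (12731 - 112) + 1/4286 = 12619 + 1/4286 = 54085035/4286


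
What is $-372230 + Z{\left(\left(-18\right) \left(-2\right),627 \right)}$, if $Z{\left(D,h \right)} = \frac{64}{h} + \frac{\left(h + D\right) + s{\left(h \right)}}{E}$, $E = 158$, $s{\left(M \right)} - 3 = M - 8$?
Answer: $- \frac{36874521373}{99066} \approx -3.7222 \cdot 10^{5}$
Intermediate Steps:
$s{\left(M \right)} = -5 + M$ ($s{\left(M \right)} = 3 + \left(M - 8\right) = 3 + \left(-8 + M\right) = -5 + M$)
$Z{\left(D,h \right)} = - \frac{5}{158} + \frac{64}{h} + \frac{h}{79} + \frac{D}{158}$ ($Z{\left(D,h \right)} = \frac{64}{h} + \frac{\left(h + D\right) + \left(-5 + h\right)}{158} = \frac{64}{h} + \left(\left(D + h\right) + \left(-5 + h\right)\right) \frac{1}{158} = \frac{64}{h} + \left(-5 + D + 2 h\right) \frac{1}{158} = \frac{64}{h} + \left(- \frac{5}{158} + \frac{h}{79} + \frac{D}{158}\right) = - \frac{5}{158} + \frac{64}{h} + \frac{h}{79} + \frac{D}{158}$)
$-372230 + Z{\left(\left(-18\right) \left(-2\right),627 \right)} = -372230 + \frac{10112 + 627 \left(-5 - -36 + 2 \cdot 627\right)}{158 \cdot 627} = -372230 + \frac{1}{158} \cdot \frac{1}{627} \left(10112 + 627 \left(-5 + 36 + 1254\right)\right) = -372230 + \frac{1}{158} \cdot \frac{1}{627} \left(10112 + 627 \cdot 1285\right) = -372230 + \frac{1}{158} \cdot \frac{1}{627} \left(10112 + 805695\right) = -372230 + \frac{1}{158} \cdot \frac{1}{627} \cdot 815807 = -372230 + \frac{815807}{99066} = - \frac{36874521373}{99066}$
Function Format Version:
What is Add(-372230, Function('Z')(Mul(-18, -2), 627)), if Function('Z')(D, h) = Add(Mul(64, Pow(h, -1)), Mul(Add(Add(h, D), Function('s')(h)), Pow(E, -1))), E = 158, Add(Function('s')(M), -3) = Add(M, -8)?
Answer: Rational(-36874521373, 99066) ≈ -3.7222e+5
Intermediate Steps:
Function('s')(M) = Add(-5, M) (Function('s')(M) = Add(3, Add(M, -8)) = Add(3, Add(-8, M)) = Add(-5, M))
Function('Z')(D, h) = Add(Rational(-5, 158), Mul(64, Pow(h, -1)), Mul(Rational(1, 79), h), Mul(Rational(1, 158), D)) (Function('Z')(D, h) = Add(Mul(64, Pow(h, -1)), Mul(Add(Add(h, D), Add(-5, h)), Pow(158, -1))) = Add(Mul(64, Pow(h, -1)), Mul(Add(Add(D, h), Add(-5, h)), Rational(1, 158))) = Add(Mul(64, Pow(h, -1)), Mul(Add(-5, D, Mul(2, h)), Rational(1, 158))) = Add(Mul(64, Pow(h, -1)), Add(Rational(-5, 158), Mul(Rational(1, 79), h), Mul(Rational(1, 158), D))) = Add(Rational(-5, 158), Mul(64, Pow(h, -1)), Mul(Rational(1, 79), h), Mul(Rational(1, 158), D)))
Add(-372230, Function('Z')(Mul(-18, -2), 627)) = Add(-372230, Mul(Rational(1, 158), Pow(627, -1), Add(10112, Mul(627, Add(-5, Mul(-18, -2), Mul(2, 627)))))) = Add(-372230, Mul(Rational(1, 158), Rational(1, 627), Add(10112, Mul(627, Add(-5, 36, 1254))))) = Add(-372230, Mul(Rational(1, 158), Rational(1, 627), Add(10112, Mul(627, 1285)))) = Add(-372230, Mul(Rational(1, 158), Rational(1, 627), Add(10112, 805695))) = Add(-372230, Mul(Rational(1, 158), Rational(1, 627), 815807)) = Add(-372230, Rational(815807, 99066)) = Rational(-36874521373, 99066)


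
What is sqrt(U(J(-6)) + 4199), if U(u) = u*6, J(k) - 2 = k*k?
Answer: sqrt(4427) ≈ 66.536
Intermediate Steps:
J(k) = 2 + k**2 (J(k) = 2 + k*k = 2 + k**2)
U(u) = 6*u
sqrt(U(J(-6)) + 4199) = sqrt(6*(2 + (-6)**2) + 4199) = sqrt(6*(2 + 36) + 4199) = sqrt(6*38 + 4199) = sqrt(228 + 4199) = sqrt(4427)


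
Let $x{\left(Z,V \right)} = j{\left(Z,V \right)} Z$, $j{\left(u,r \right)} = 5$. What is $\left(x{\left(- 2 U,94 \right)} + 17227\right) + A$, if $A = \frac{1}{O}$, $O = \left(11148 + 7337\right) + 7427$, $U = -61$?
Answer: $\frac{462192345}{25912} \approx 17837.0$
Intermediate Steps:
$O = 25912$ ($O = 18485 + 7427 = 25912$)
$A = \frac{1}{25912} \approx 3.8592 \cdot 10^{-5}$
$x{\left(Z,V \right)} = 5 Z$
$\left(x{\left(- 2 U,94 \right)} + 17227\right) + A = \left(5 \left(\left(-2\right) \left(-61\right)\right) + 17227\right) + \frac{1}{25912} = \left(5 \cdot 122 + 17227\right) + \frac{1}{25912} = \left(610 + 17227\right) + \frac{1}{25912} = 17837 + \frac{1}{25912} = \frac{462192345}{25912}$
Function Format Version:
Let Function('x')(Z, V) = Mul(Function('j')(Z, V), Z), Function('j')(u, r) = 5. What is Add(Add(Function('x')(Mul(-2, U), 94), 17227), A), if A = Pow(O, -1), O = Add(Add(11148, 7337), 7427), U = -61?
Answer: Rational(462192345, 25912) ≈ 17837.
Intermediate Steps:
O = 25912 (O = Add(18485, 7427) = 25912)
A = Rational(1, 25912) (A = Pow(25912, -1) = Rational(1, 25912) ≈ 3.8592e-5)
Function('x')(Z, V) = Mul(5, Z)
Add(Add(Function('x')(Mul(-2, U), 94), 17227), A) = Add(Add(Mul(5, Mul(-2, -61)), 17227), Rational(1, 25912)) = Add(Add(Mul(5, 122), 17227), Rational(1, 25912)) = Add(Add(610, 17227), Rational(1, 25912)) = Add(17837, Rational(1, 25912)) = Rational(462192345, 25912)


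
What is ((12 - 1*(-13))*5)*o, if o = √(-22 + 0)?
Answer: 125*I*√22 ≈ 586.3*I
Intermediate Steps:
o = I*√22 (o = √(-22) = I*√22 ≈ 4.6904*I)
((12 - 1*(-13))*5)*o = ((12 - 1*(-13))*5)*(I*√22) = ((12 + 13)*5)*(I*√22) = (25*5)*(I*√22) = 125*(I*√22) = 125*I*√22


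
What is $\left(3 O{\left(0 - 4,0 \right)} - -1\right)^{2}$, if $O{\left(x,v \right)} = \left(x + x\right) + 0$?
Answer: $529$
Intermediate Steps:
$O{\left(x,v \right)} = 2 x$ ($O{\left(x,v \right)} = 2 x + 0 = 2 x$)
$\left(3 O{\left(0 - 4,0 \right)} - -1\right)^{2} = \left(3 \cdot 2 \left(0 - 4\right) - -1\right)^{2} = \left(3 \cdot 2 \left(-4\right) + \left(-4 + 5\right)\right)^{2} = \left(3 \left(-8\right) + 1\right)^{2} = \left(-24 + 1\right)^{2} = \left(-23\right)^{2} = 529$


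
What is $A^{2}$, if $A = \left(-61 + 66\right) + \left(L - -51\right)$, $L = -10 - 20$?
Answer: $676$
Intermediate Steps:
$L = -30$ ($L = -10 - 20 = -30$)
$A = 26$ ($A = \left(-61 + 66\right) - -21 = 5 + \left(-30 + 51\right) = 5 + 21 = 26$)
$A^{2} = 26^{2} = 676$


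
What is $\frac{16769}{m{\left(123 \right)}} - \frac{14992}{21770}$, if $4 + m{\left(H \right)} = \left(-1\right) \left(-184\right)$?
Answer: $\frac{36236257}{391860} \approx 92.472$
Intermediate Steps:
$m{\left(H \right)} = 180$ ($m{\left(H \right)} = -4 - -184 = -4 + 184 = 180$)
$\frac{16769}{m{\left(123 \right)}} - \frac{14992}{21770} = \frac{16769}{180} - \frac{14992}{21770} = 16769 \cdot \frac{1}{180} - \frac{7496}{10885} = \frac{16769}{180} - \frac{7496}{10885} = \frac{36236257}{391860}$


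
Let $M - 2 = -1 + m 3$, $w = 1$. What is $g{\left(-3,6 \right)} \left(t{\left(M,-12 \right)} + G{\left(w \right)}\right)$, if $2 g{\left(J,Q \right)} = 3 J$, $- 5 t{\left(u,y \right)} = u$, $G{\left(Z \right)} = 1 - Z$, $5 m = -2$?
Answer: $- \frac{9}{50} \approx -0.18$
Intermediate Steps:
$m = - \frac{2}{5}$ ($m = \frac{1}{5} \left(-2\right) = - \frac{2}{5} \approx -0.4$)
$M = - \frac{1}{5}$ ($M = 2 - \frac{11}{5} = - \frac{1}{5} \approx -0.2$)
$t{\left(u,y \right)} = - \frac{u}{5}$
$g{\left(J,Q \right)} = \frac{3 J}{2}$
$g{\left(-3,6 \right)} \left(t{\left(M,-12 \right)} + G{\left(w \right)}\right) = \frac{3}{2} \left(-3\right) \left(\left(- \frac{1}{5}\right) \left(- \frac{1}{5}\right) + \left(1 - 1\right)\right) = - \frac{9 \left(\frac{1}{25} + \left(1 - 1\right)\right)}{2} = - \frac{9 \left(\frac{1}{25} + 0\right)}{2} = \left(- \frac{9}{2}\right) \frac{1}{25} = - \frac{9}{50}$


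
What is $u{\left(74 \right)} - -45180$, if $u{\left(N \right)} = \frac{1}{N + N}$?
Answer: $\frac{6686641}{148} \approx 45180.0$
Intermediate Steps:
$u{\left(N \right)} = \frac{1}{2 N}$
$u{\left(74 \right)} - -45180 = \frac{1}{2 \cdot 74} - -45180 = \frac{1}{2} \cdot \frac{1}{74} + 45180 = \frac{1}{148} + 45180 = \frac{6686641}{148}$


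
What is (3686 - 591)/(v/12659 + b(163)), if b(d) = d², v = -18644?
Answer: 39179605/336318327 ≈ 0.11650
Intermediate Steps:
(3686 - 591)/(v/12659 + b(163)) = (3686 - 591)/(-18644/12659 + 163²) = 3095/(-18644*1/12659 + 26569) = 3095/(-18644/12659 + 26569) = 3095/(336318327/12659) = 3095*(12659/336318327) = 39179605/336318327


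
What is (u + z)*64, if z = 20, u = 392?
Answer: 26368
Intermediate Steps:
(u + z)*64 = (392 + 20)*64 = 412*64 = 26368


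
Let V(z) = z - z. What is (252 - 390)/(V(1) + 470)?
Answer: -69/235 ≈ -0.29362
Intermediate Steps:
V(z) = 0
(252 - 390)/(V(1) + 470) = (252 - 390)/(0 + 470) = -138/470 = -138*1/470 = -69/235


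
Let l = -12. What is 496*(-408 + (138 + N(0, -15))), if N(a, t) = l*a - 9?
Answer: -138384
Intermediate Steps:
N(a, t) = -9 - 12*a (N(a, t) = -12*a - 9 = -9 - 12*a)
496*(-408 + (138 + N(0, -15))) = 496*(-408 + (138 + (-9 - 12*0))) = 496*(-408 + (138 + (-9 + 0))) = 496*(-408 + (138 - 9)) = 496*(-408 + 129) = 496*(-279) = -138384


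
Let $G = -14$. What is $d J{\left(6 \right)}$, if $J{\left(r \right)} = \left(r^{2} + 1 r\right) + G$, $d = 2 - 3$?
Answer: $-28$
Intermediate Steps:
$d = -1$ ($d = 2 - 3 = -1$)
$J{\left(r \right)} = -14 + r + r^{2}$ ($J{\left(r \right)} = \left(r^{2} + 1 r\right) - 14 = \left(r^{2} + r\right) - 14 = \left(r + r^{2}\right) - 14 = -14 + r + r^{2}$)
$d J{\left(6 \right)} = - (-14 + 6 + 6^{2}) = - (-14 + 6 + 36) = \left(-1\right) 28 = -28$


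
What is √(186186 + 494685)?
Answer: √680871 ≈ 825.15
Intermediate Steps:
√(186186 + 494685) = √680871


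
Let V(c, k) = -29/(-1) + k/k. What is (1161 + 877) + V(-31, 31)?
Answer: 2068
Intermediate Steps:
V(c, k) = 30 (V(c, k) = -29*(-1) + 1 = 29 + 1 = 30)
(1161 + 877) + V(-31, 31) = (1161 + 877) + 30 = 2038 + 30 = 2068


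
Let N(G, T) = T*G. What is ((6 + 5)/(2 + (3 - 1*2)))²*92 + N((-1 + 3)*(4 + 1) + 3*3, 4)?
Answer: 11816/9 ≈ 1312.9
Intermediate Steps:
N(G, T) = G*T
((6 + 5)/(2 + (3 - 1*2)))²*92 + N((-1 + 3)*(4 + 1) + 3*3, 4) = ((6 + 5)/(2 + (3 - 1*2)))²*92 + ((-1 + 3)*(4 + 1) + 3*3)*4 = (11/(2 + (3 - 2)))²*92 + (2*5 + 9)*4 = (11/(2 + 1))²*92 + (10 + 9)*4 = (11/3)²*92 + 19*4 = (11*(⅓))²*92 + 76 = (11/3)²*92 + 76 = (121/9)*92 + 76 = 11132/9 + 76 = 11816/9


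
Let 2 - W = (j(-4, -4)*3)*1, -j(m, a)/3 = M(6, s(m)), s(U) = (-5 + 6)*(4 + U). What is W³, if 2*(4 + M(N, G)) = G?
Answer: -39304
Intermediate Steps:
s(U) = 4 + U (s(U) = 1*(4 + U) = 4 + U)
M(N, G) = -4 + G/2
j(m, a) = 6 - 3*m/2 (j(m, a) = -3*(-4 + (4 + m)/2) = -3*(-4 + (2 + m/2)) = -3*(-2 + m/2) = 6 - 3*m/2)
W = -34 (W = 2 - (6 - 3/2*(-4))*3 = 2 - (6 + 6)*3 = 2 - 12*3 = 2 - 36 = -34)
W³ = (-34)³ = -39304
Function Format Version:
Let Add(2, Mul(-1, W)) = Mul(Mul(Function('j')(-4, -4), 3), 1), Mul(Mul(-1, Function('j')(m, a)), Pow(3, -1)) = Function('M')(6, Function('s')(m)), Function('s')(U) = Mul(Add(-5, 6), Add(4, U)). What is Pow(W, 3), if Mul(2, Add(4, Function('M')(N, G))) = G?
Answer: -39304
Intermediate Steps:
Function('s')(U) = Add(4, U) (Function('s')(U) = Mul(1, Add(4, U)) = Add(4, U))
Function('M')(N, G) = Add(-4, Mul(Rational(1, 2), G))
Function('j')(m, a) = Add(6, Mul(Rational(-3, 2), m)) (Function('j')(m, a) = Mul(-3, Add(-4, Mul(Rational(1, 2), Add(4, m)))) = Mul(-3, Add(-4, Add(2, Mul(Rational(1, 2), m)))) = Mul(-3, Add(-2, Mul(Rational(1, 2), m))) = Add(6, Mul(Rational(-3, 2), m)))
W = -34 (W = Add(2, Mul(-1, Mul(Mul(Add(6, Mul(Rational(-3, 2), -4)), 3), 1))) = Add(2, Mul(-1, Mul(Mul(Add(6, 6), 3), 1))) = Add(2, Mul(-1, Mul(Mul(12, 3), 1))) = Add(2, Mul(-1, Mul(36, 1))) = Add(2, Mul(-1, 36)) = Add(2, -36) = -34)
Pow(W, 3) = Pow(-34, 3) = -39304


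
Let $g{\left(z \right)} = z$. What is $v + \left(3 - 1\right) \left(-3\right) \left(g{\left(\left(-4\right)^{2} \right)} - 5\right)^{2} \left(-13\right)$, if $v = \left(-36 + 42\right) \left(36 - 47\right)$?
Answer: $9372$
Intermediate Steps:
$v = -66$ ($v = 6 \left(-11\right) = -66$)
$v + \left(3 - 1\right) \left(-3\right) \left(g{\left(\left(-4\right)^{2} \right)} - 5\right)^{2} \left(-13\right) = -66 + \left(3 - 1\right) \left(-3\right) \left(\left(-4\right)^{2} - 5\right)^{2} \left(-13\right) = -66 + \left(3 - 1\right) \left(-3\right) \left(16 - 5\right)^{2} \left(-13\right) = -66 + 2 \left(-3\right) 11^{2} \left(-13\right) = -66 + \left(-6\right) 121 \left(-13\right) = -66 - -9438 = -66 + 9438 = 9372$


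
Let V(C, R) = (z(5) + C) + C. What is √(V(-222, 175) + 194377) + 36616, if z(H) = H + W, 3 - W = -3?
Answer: 36616 + 2*√48486 ≈ 37056.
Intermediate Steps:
W = 6 (W = 3 - 1*(-3) = 3 + 3 = 6)
z(H) = 6 + H (z(H) = H + 6 = 6 + H)
V(C, R) = 11 + 2*C (V(C, R) = ((6 + 5) + C) + C = (11 + C) + C = 11 + 2*C)
√(V(-222, 175) + 194377) + 36616 = √((11 + 2*(-222)) + 194377) + 36616 = √((11 - 444) + 194377) + 36616 = √(-433 + 194377) + 36616 = √193944 + 36616 = 2*√48486 + 36616 = 36616 + 2*√48486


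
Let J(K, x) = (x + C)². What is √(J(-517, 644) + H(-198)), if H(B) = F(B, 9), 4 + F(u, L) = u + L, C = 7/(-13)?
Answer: 8*√1092822/13 ≈ 643.31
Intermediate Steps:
C = -7/13 (C = 7*(-1/13) = -7/13 ≈ -0.53846)
F(u, L) = -4 + L + u (F(u, L) = -4 + (u + L) = -4 + (L + u) = -4 + L + u)
H(B) = 5 + B (H(B) = -4 + 9 + B = 5 + B)
J(K, x) = (-7/13 + x)² (J(K, x) = (x - 7/13)² = (-7/13 + x)²)
√(J(-517, 644) + H(-198)) = √((-7 + 13*644)²/169 + (5 - 198)) = √((-7 + 8372)²/169 - 193) = √((1/169)*8365² - 193) = √((1/169)*69973225 - 193) = √(69973225/169 - 193) = √(69940608/169) = 8*√1092822/13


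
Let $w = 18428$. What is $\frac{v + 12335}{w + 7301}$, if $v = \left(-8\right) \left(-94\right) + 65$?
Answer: $\frac{13152}{25729} \approx 0.51117$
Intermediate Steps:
$v = 817$ ($v = 752 + 65 = 817$)
$\frac{v + 12335}{w + 7301} = \frac{817 + 12335}{18428 + 7301} = \frac{13152}{25729}$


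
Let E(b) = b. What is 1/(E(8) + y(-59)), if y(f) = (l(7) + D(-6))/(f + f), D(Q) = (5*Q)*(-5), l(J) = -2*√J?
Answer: 23423/157602 - 59*√7/157602 ≈ 0.14763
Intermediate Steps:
D(Q) = -25*Q
y(f) = (150 - 2*√7)/(2*f) (y(f) = (-2*√7 - 25*(-6))/(f + f) = (-2*√7 + 150)/((2*f)) = (150 - 2*√7)*(1/(2*f)) = (150 - 2*√7)/(2*f))
1/(E(8) + y(-59)) = 1/(8 + (75 - √7)/(-59)) = 1/(8 - (75 - √7)/59) = 1/(8 + (-75/59 + √7/59)) = 1/(397/59 + √7/59)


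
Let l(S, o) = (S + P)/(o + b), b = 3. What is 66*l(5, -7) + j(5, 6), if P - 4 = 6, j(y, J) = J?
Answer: -483/2 ≈ -241.50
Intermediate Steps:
P = 10 (P = 4 + 6 = 10)
l(S, o) = (10 + S)/(3 + o) (l(S, o) = (S + 10)/(o + 3) = (10 + S)/(3 + o))
66*l(5, -7) + j(5, 6) = 66*((10 + 5)/(3 - 7)) + 6 = 66*(15/(-4)) + 6 = 66*(-¼*15) + 6 = 66*(-15/4) + 6 = -495/2 + 6 = -483/2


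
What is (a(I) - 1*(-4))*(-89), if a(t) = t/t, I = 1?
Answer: -445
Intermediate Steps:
a(t) = 1
(a(I) - 1*(-4))*(-89) = (1 - 1*(-4))*(-89) = (1 + 4)*(-89) = 5*(-89) = -445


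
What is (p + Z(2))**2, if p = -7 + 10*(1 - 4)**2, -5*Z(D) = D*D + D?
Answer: 167281/25 ≈ 6691.2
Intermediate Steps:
Z(D) = -D/5 - D**2/5 (Z(D) = -(D*D + D)/5 = -(D**2 + D)/5 = -(D + D**2)/5 = -D/5 - D**2/5)
p = 83 (p = -7 + 10*(-3)**2 = -7 + 10*9 = -7 + 90 = 83)
(p + Z(2))**2 = (83 - 1/5*2*(1 + 2))**2 = (83 - 1/5*2*3)**2 = (83 - 6/5)**2 = (409/5)**2 = 167281/25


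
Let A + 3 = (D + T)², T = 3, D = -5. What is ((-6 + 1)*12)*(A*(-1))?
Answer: 60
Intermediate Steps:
A = 1 (A = -3 + (-5 + 3)² = -3 + (-2)² = -3 + 4 = 1)
((-6 + 1)*12)*(A*(-1)) = ((-6 + 1)*12)*(1*(-1)) = -5*12*(-1) = -60*(-1) = 60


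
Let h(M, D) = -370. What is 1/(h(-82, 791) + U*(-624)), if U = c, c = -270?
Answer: 1/168110 ≈ 5.9485e-6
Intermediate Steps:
U = -270
1/(h(-82, 791) + U*(-624)) = 1/(-370 - 270*(-624)) = 1/(-370 + 168480) = 1/168110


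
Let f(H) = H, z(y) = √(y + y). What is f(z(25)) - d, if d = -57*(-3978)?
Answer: -226746 + 5*√2 ≈ -2.2674e+5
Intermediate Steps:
z(y) = √2*√y (z(y) = √(2*y) = √2*√y)
d = 226746
f(z(25)) - d = √2*√25 - 1*226746 = √2*5 - 226746 = 5*√2 - 226746 = -226746 + 5*√2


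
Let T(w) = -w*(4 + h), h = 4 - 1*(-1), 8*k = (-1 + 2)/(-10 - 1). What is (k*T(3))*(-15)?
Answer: -405/88 ≈ -4.6023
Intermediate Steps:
k = -1/88 (k = ((-1 + 2)/(-10 - 1))/8 = (1/(-11))/8 = (1*(-1/11))/8 = (1/8)*(-1/11) = -1/88 ≈ -0.011364)
h = 5 (h = 4 + 1 = 5)
T(w) = -9*w (T(w) = -w*(4 + 5) = -w*9 = -9*w)
(k*T(3))*(-15) = -(-9)*3/88*(-15) = -1/88*(-27)*(-15) = (27/88)*(-15) = -405/88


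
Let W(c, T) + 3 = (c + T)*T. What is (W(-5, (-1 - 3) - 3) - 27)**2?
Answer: 2916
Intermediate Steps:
W(c, T) = -3 + T*(T + c) (W(c, T) = -3 + (c + T)*T = -3 + (T + c)*T = -3 + T*(T + c))
(W(-5, (-1 - 3) - 3) - 27)**2 = ((-3 + ((-1 - 3) - 3)**2 + ((-1 - 3) - 3)*(-5)) - 27)**2 = ((-3 + (-4 - 3)**2 + (-4 - 3)*(-5)) - 27)**2 = ((-3 + (-7)**2 - 7*(-5)) - 27)**2 = ((-3 + 49 + 35) - 27)**2 = (81 - 27)**2 = 54**2 = 2916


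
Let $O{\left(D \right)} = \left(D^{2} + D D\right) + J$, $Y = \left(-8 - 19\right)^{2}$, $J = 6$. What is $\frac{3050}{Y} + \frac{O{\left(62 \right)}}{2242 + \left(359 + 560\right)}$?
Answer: $\frac{15249976}{2304369} \approx 6.6179$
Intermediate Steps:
$Y = 729$ ($Y = \left(-27\right)^{2} = 729$)
$O{\left(D \right)} = 6 + 2 D^{2}$ ($O{\left(D \right)} = \left(D^{2} + D D\right) + 6 = \left(D^{2} + D^{2}\right) + 6 = 2 D^{2} + 6 = 6 + 2 D^{2}$)
$\frac{3050}{Y} + \frac{O{\left(62 \right)}}{2242 + \left(359 + 560\right)} = \frac{3050}{729} + \frac{6 + 2 \cdot 62^{2}}{2242 + \left(359 + 560\right)} = 3050 \cdot \frac{1}{729} + \frac{6 + 2 \cdot 3844}{2242 + 919} = \frac{3050}{729} + \frac{6 + 7688}{3161} = \frac{3050}{729} + 7694 \cdot \frac{1}{3161} = \frac{3050}{729} + \frac{7694}{3161} = \frac{15249976}{2304369}$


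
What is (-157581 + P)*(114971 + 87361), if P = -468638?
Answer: -126704142708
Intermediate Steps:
(-157581 + P)*(114971 + 87361) = (-157581 - 468638)*(114971 + 87361) = -626219*202332 = -126704142708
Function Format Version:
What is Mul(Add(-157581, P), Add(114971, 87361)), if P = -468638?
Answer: -126704142708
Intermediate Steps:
Mul(Add(-157581, P), Add(114971, 87361)) = Mul(Add(-157581, -468638), Add(114971, 87361)) = Mul(-626219, 202332) = -126704142708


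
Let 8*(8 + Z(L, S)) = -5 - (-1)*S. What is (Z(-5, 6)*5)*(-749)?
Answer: 235935/8 ≈ 29492.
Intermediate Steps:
Z(L, S) = -69/8 + S/8 (Z(L, S) = -8 + (-5 - (-1)*S)/8 = -8 + (-5 + S)/8 = -8 + (-5/8 + S/8) = -69/8 + S/8)
(Z(-5, 6)*5)*(-749) = ((-69/8 + (⅛)*6)*5)*(-749) = ((-69/8 + ¾)*5)*(-749) = -63/8*5*(-749) = -315/8*(-749) = 235935/8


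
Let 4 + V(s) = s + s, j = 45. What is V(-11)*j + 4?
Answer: -1166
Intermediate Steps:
V(s) = -4 + 2*s (V(s) = -4 + (s + s) = -4 + 2*s)
V(-11)*j + 4 = (-4 + 2*(-11))*45 + 4 = (-4 - 22)*45 + 4 = -26*45 + 4 = -1170 + 4 = -1166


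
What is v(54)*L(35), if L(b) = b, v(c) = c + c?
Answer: 3780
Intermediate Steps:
v(c) = 2*c
v(54)*L(35) = (2*54)*35 = 108*35 = 3780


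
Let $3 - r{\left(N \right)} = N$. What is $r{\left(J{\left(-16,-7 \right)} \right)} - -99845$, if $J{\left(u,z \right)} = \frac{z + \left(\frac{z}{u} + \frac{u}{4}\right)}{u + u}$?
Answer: $\frac{51122007}{512} \approx 99848.0$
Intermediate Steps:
$J{\left(u,z \right)} = \frac{z + \frac{u}{4} + \frac{z}{u}}{2 u}$ ($J{\left(u,z \right)} = \frac{z + \left(\frac{z}{u} + u \frac{1}{4}\right)}{2 u} = \left(z + \left(\frac{z}{u} + \frac{u}{4}\right)\right) \frac{1}{2 u} = \left(z + \left(\frac{u}{4} + \frac{z}{u}\right)\right) \frac{1}{2 u} = \left(z + \frac{u}{4} + \frac{z}{u}\right) \frac{1}{2 u} = \frac{z + \frac{u}{4} + \frac{z}{u}}{2 u}$)
$r{\left(N \right)} = 3 - N$
$r{\left(J{\left(-16,-7 \right)} \right)} - -99845 = \left(3 - \left(\frac{1}{8} + \frac{1}{2} \left(-7\right) \frac{1}{-16} + \frac{1}{2} \left(-7\right) \frac{1}{256}\right)\right) - -99845 = \left(3 - \left(\frac{1}{8} + \frac{1}{2} \left(-7\right) \left(- \frac{1}{16}\right) + \frac{1}{2} \left(-7\right) \frac{1}{256}\right)\right) + 99845 = \left(3 - \left(\frac{1}{8} + \frac{7}{32} - \frac{7}{512}\right)\right) + 99845 = \left(3 - \frac{169}{512}\right) + 99845 = \frac{1367}{512} + 99845 = \frac{51122007}{512}$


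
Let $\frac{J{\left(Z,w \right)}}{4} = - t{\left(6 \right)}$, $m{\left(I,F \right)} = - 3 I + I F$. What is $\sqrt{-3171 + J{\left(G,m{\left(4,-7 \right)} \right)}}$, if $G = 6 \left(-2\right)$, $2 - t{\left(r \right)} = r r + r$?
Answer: $i \sqrt{3011} \approx 54.873 i$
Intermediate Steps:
$t{\left(r \right)} = 2 - r - r^{2}$ ($t{\left(r \right)} = 2 - \left(r r + r\right) = 2 - \left(r^{2} + r\right) = 2 - \left(r + r^{2}\right) = 2 - r - r^{2}$)
$m{\left(I,F \right)} = - 3 I + F I$
$G = -12$
$J{\left(Z,w \right)} = 160$ ($J{\left(Z,w \right)} = 4 \left(- (2 - 6 - 6^{2})\right) = 4 \left(- (2 - 6 - 36)\right) = 4 \left(\left(-1\right) \left(-40\right)\right) = 4 \cdot 40 = 160$)
$\sqrt{-3171 + J{\left(G,m{\left(4,-7 \right)} \right)}} = \sqrt{-3171 + 160} = \sqrt{-3011} = i \sqrt{3011}$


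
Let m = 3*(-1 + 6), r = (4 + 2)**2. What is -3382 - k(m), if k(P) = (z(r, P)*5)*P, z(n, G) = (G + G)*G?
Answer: -37132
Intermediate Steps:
r = 36 (r = 6**2 = 36)
z(n, G) = 2*G**2 (z(n, G) = (2*G)*G = 2*G**2)
m = 15 (m = 3*5 = 15)
k(P) = 10*P**3 (k(P) = ((2*P**2)*5)*P = (10*P**2)*P = 10*P**3)
-3382 - k(m) = -3382 - 10*15**3 = -3382 - 10*3375 = -3382 - 1*33750 = -3382 - 33750 = -37132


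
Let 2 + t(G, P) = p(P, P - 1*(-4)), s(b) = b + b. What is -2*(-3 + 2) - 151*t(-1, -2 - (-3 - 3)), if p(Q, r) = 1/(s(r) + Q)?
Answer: 5929/20 ≈ 296.45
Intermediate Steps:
s(b) = 2*b
p(Q, r) = 1/(Q + 2*r) (p(Q, r) = 1/(2*r + Q) = 1/(Q + 2*r))
t(G, P) = -2 + 1/(8 + 3*P) (t(G, P) = -2 + 1/(P + 2*(P - 1*(-4))) = -2 + 1/(P + 2*(P + 4)) = -2 + 1/(P + 2*(4 + P)) = -2 + 1/(P + (8 + 2*P)) = -2 + 1/(8 + 3*P))
-2*(-3 + 2) - 151*t(-1, -2 - (-3 - 3)) = -2*(-3 + 2) - 453*(-5 - 2*(-2 - (-3 - 3)))/(8 + 3*(-2 - (-3 - 3))) = -2*(-1) - 453*(-5 - 2*(-2 - 1*(-6)))/(8 + 3*(-2 - 1*(-6))) = 2 - 453*(-5 - 2*(-2 + 6))/(8 + 3*(-2 + 6)) = 2 - 453*(-5 - 2*4)/(8 + 3*4) = 2 - 453*(-5 - 8)/(8 + 12) = 2 - 453*(-13)/20 = 2 - 151*(-39/20) = 2 + 5889/20 = 5929/20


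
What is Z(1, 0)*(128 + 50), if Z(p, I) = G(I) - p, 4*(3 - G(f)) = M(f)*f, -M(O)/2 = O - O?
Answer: 356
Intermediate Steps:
M(O) = 0 (M(O) = -2*(O - O) = -2*0 = 0)
G(f) = 3 (G(f) = 3 - 0*f = 3 - ¼*0 = 3 + 0 = 3)
Z(p, I) = 3 - p
Z(1, 0)*(128 + 50) = (3 - 1*1)*(128 + 50) = (3 - 1)*178 = 2*178 = 356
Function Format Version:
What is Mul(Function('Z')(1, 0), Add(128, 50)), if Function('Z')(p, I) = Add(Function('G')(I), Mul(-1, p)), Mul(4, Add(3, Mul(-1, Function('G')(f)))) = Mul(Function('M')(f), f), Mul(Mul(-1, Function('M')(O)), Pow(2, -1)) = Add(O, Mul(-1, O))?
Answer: 356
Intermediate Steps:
Function('M')(O) = 0 (Function('M')(O) = Mul(-2, Add(O, Mul(-1, O))) = Mul(-2, 0) = 0)
Function('G')(f) = 3 (Function('G')(f) = Add(3, Mul(Rational(-1, 4), Mul(0, f))) = Add(3, Mul(Rational(-1, 4), 0)) = Add(3, 0) = 3)
Function('Z')(p, I) = Add(3, Mul(-1, p))
Mul(Function('Z')(1, 0), Add(128, 50)) = Mul(Add(3, Mul(-1, 1)), Add(128, 50)) = Mul(Add(3, -1), 178) = Mul(2, 178) = 356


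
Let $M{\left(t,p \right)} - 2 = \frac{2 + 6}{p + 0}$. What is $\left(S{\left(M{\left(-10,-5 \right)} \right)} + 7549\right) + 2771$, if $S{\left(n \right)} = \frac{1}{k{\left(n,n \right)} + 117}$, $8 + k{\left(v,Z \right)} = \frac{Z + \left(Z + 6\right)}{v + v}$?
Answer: $\frac{2425202}{235} \approx 10320.0$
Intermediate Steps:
$M{\left(t,p \right)} = 2 + \frac{8}{p}$ ($M{\left(t,p \right)} = 2 + \frac{2 + 6}{p + 0} = 2 + \frac{8}{p}$)
$k{\left(v,Z \right)} = -8 + \frac{6 + 2 Z}{2 v}$ ($k{\left(v,Z \right)} = -8 + \frac{Z + \left(Z + 6\right)}{v + v} = -8 + \frac{Z + \left(6 + Z\right)}{2 v} = -8 + \left(6 + 2 Z\right) \frac{1}{2 v} = -8 + \frac{6 + 2 Z}{2 v}$)
$S{\left(n \right)} = \frac{1}{117 + \frac{3 - 7 n}{n}}$ ($S{\left(n \right)} = \frac{1}{\frac{3 + n - 8 n}{n} + 117} = \frac{1}{\frac{3 - 7 n}{n} + 117} = \frac{1}{117 + \frac{3 - 7 n}{n}}$)
$\left(S{\left(M{\left(-10,-5 \right)} \right)} + 7549\right) + 2771 = \left(\frac{2 + \frac{8}{-5}}{3 + 110 \left(2 + \frac{8}{-5}\right)} + 7549\right) + 2771 = \left(\frac{2 + 8 \left(- \frac{1}{5}\right)}{3 + 110 \left(2 + 8 \left(- \frac{1}{5}\right)\right)} + 7549\right) + 2771 = \left(\frac{2 - \frac{8}{5}}{3 + 110 \left(2 - \frac{8}{5}\right)} + 7549\right) + 2771 = \left(\frac{2}{5 \left(3 + 110 \cdot \frac{2}{5}\right)} + 7549\right) + 2771 = \left(\frac{2}{5 \left(3 + 44\right)} + 7549\right) + 2771 = \left(\frac{2}{5 \cdot 47} + 7549\right) + 2771 = \left(\frac{2}{5} \cdot \frac{1}{47} + 7549\right) + 2771 = \left(\frac{2}{235} + 7549\right) + 2771 = \frac{1774017}{235} + 2771 = \frac{2425202}{235}$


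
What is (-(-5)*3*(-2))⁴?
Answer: 810000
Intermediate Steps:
(-(-5)*3*(-2))⁴ = (-5*(-3)*(-2))⁴ = (15*(-2))⁴ = (-30)⁴ = 810000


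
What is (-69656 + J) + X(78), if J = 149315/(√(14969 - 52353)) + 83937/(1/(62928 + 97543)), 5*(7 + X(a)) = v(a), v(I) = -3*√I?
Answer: 13469384664 - 3*√78/5 - 149315*I*√9346/18692 ≈ 1.3469e+10 - 772.25*I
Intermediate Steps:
X(a) = -7 - 3*√a/5 (X(a) = -7 + (-3*√a)/5 = -7 - 3*√a/5)
J = 13469454327 - 149315*I*√9346/18692 (J = 149315/(√(-37384)) + 83937/(1/160471) = 149315/((2*I*√9346)) + 83937/(1/160471) = 149315*(-I*√9346/18692) + 83937*160471 = -149315*I*√9346/18692 + 13469454327 = 13469454327 - 149315*I*√9346/18692 ≈ 1.3469e+10 - 772.25*I)
(-69656 + J) + X(78) = (-69656 + (13469454327 - 149315*I*√9346/18692)) + (-7 - 3*√78/5) = (13469384671 - 149315*I*√9346/18692) + (-7 - 3*√78/5) = 13469384664 - 3*√78/5 - 149315*I*√9346/18692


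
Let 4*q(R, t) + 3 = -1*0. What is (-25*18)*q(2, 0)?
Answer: 675/2 ≈ 337.50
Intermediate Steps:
q(R, t) = -¾ (q(R, t) = -¾ + (-1*0)/4 = -¾ + (¼)*0 = -¾ + 0 = -¾)
(-25*18)*q(2, 0) = -25*18*(-¾) = -450*(-¾) = 675/2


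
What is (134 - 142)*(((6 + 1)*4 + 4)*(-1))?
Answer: 256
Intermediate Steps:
(134 - 142)*(((6 + 1)*4 + 4)*(-1)) = -8*(7*4 + 4)*(-1) = -8*(28 + 4)*(-1) = -256*(-1) = -8*(-32) = 256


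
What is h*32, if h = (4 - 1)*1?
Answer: 96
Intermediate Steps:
h = 3 (h = 3*1 = 3)
h*32 = 3*32 = 96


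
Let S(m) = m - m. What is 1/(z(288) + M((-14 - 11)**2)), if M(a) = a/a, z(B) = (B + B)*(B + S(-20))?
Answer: 1/165889 ≈ 6.0281e-6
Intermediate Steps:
S(m) = 0
z(B) = 2*B**2 (z(B) = (B + B)*(B + 0) = (2*B)*B = 2*B**2)
M(a) = 1
1/(z(288) + M((-14 - 11)**2)) = 1/(2*288**2 + 1) = 1/(2*82944 + 1) = 1/(165888 + 1) = 1/165889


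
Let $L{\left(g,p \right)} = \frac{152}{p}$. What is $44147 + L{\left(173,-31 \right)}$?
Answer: $\frac{1368405}{31} \approx 44142.0$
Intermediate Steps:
$44147 + L{\left(173,-31 \right)} = 44147 + \frac{152}{-31} = 44147 + 152 \left(- \frac{1}{31}\right) = 44147 - \frac{152}{31} = \frac{1368405}{31}$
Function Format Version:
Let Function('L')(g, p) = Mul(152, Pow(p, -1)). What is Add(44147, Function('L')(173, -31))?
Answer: Rational(1368405, 31) ≈ 44142.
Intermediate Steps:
Add(44147, Function('L')(173, -31)) = Add(44147, Mul(152, Pow(-31, -1))) = Add(44147, Mul(152, Rational(-1, 31))) = Add(44147, Rational(-152, 31)) = Rational(1368405, 31)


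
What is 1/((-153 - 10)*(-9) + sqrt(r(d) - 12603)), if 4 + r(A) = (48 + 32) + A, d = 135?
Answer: 1467/2164481 - 2*I*sqrt(3098)/2164481 ≈ 0.00067776 - 5.143e-5*I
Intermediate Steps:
r(A) = 76 + A (r(A) = -4 + ((48 + 32) + A) = -4 + (80 + A) = 76 + A)
1/((-153 - 10)*(-9) + sqrt(r(d) - 12603)) = 1/((-153 - 10)*(-9) + sqrt((76 + 135) - 12603)) = 1/(-163*(-9) + sqrt(211 - 12603)) = 1/(1467 + sqrt(-12392)) = 1/(1467 + 2*I*sqrt(3098))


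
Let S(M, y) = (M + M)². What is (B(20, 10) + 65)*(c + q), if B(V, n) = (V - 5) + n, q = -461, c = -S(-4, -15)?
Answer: -47250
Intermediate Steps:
S(M, y) = 4*M² (S(M, y) = (2*M)² = 4*M²)
c = -64 (c = -4*(-4)² = -4*16 = -1*64 = -64)
B(V, n) = -5 + V + n (B(V, n) = (-5 + V) + n = -5 + V + n)
(B(20, 10) + 65)*(c + q) = ((-5 + 20 + 10) + 65)*(-64 - 461) = (25 + 65)*(-525) = 90*(-525) = -47250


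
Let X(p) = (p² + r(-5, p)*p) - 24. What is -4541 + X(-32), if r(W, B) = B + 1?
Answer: -2549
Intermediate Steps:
r(W, B) = 1 + B
X(p) = -24 + p² + p*(1 + p) (X(p) = (p² + (1 + p)*p) - 24 = (p² + p*(1 + p)) - 24 = -24 + p² + p*(1 + p))
-4541 + X(-32) = -4541 + (-24 - 32 + 2*(-32)²) = -4541 + (-24 - 32 + 2*1024) = -4541 + (-24 - 32 + 2048) = -4541 + 1992 = -2549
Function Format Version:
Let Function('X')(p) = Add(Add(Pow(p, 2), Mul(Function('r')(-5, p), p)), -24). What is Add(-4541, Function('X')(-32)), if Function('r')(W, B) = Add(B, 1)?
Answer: -2549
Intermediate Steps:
Function('r')(W, B) = Add(1, B)
Function('X')(p) = Add(-24, Pow(p, 2), Mul(p, Add(1, p))) (Function('X')(p) = Add(Add(Pow(p, 2), Mul(Add(1, p), p)), -24) = Add(Add(Pow(p, 2), Mul(p, Add(1, p))), -24) = Add(-24, Pow(p, 2), Mul(p, Add(1, p))))
Add(-4541, Function('X')(-32)) = Add(-4541, Add(-24, -32, Mul(2, Pow(-32, 2)))) = Add(-4541, Add(-24, -32, Mul(2, 1024))) = Add(-4541, Add(-24, -32, 2048)) = Add(-4541, 1992) = -2549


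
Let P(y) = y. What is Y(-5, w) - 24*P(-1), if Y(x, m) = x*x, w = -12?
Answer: 49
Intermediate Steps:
Y(x, m) = x**2
Y(-5, w) - 24*P(-1) = (-5)**2 - 24*(-1) = 25 + 24 = 49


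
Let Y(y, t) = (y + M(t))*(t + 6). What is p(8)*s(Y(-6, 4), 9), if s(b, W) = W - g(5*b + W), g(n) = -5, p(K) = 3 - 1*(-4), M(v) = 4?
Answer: 98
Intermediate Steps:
p(K) = 7 (p(K) = 3 + 4 = 7)
Y(y, t) = (4 + y)*(6 + t) (Y(y, t) = (y + 4)*(t + 6) = (4 + y)*(6 + t))
s(b, W) = 5 + W (s(b, W) = W - 1*(-5) = W + 5 = 5 + W)
p(8)*s(Y(-6, 4), 9) = 7*(5 + 9) = 7*14 = 98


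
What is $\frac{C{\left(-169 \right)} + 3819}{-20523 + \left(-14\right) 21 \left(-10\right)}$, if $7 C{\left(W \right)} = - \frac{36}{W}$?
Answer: $- \frac{1505971}{6933563} \approx -0.2172$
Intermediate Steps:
$C{\left(W \right)} = - \frac{36}{7 W}$ ($C{\left(W \right)} = \frac{\left(-36\right) \frac{1}{W}}{7} = - \frac{36}{7 W}$)
$\frac{C{\left(-169 \right)} + 3819}{-20523 + \left(-14\right) 21 \left(-10\right)} = \frac{- \frac{36}{7 \left(-169\right)} + 3819}{-20523 + \left(-14\right) 21 \left(-10\right)} = \frac{\left(- \frac{36}{7}\right) \left(- \frac{1}{169}\right) + 3819}{-20523 - -2940} = \frac{\frac{36}{1183} + 3819}{-20523 + 2940} = \frac{4517913}{1183 \left(-17583\right)} = \frac{4517913}{1183} \left(- \frac{1}{17583}\right) = - \frac{1505971}{6933563}$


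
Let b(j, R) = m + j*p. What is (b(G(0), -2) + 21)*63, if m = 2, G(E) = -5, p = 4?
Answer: 189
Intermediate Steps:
b(j, R) = 2 + 4*j (b(j, R) = 2 + j*4 = 2 + 4*j)
(b(G(0), -2) + 21)*63 = ((2 + 4*(-5)) + 21)*63 = ((2 - 20) + 21)*63 = (-18 + 21)*63 = 3*63 = 189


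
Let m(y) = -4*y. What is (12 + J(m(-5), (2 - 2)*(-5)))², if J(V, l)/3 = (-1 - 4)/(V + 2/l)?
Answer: 144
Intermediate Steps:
J(V, l) = -15/(V + 2/l) (J(V, l) = 3*((-1 - 4)/(V + 2/l)) = 3*(-5/(V + 2/l)) = -15/(V + 2/l))
(12 + J(m(-5), (2 - 2)*(-5)))² = (12 - 15*(2 - 2)*(-5)/(2 + (-4*(-5))*((2 - 2)*(-5))))² = (12 - 15*0*(-5)/(2 + 20*(0*(-5))))² = (12 - 15*0/(2 + 20*0))² = (12 - 15*0/(2 + 0))² = (12 - 15*0/2)² = (12 - 15*0*½)² = (12 + 0)² = 12² = 144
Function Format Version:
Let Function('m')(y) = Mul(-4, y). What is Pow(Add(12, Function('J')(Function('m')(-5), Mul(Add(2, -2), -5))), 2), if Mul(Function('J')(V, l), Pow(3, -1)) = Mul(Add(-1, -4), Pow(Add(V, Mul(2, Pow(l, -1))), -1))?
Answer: 144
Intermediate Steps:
Function('J')(V, l) = Mul(-15, Pow(Add(V, Mul(2, Pow(l, -1))), -1)) (Function('J')(V, l) = Mul(3, Mul(Add(-1, -4), Pow(Add(V, Mul(2, Pow(l, -1))), -1))) = Mul(3, Mul(-5, Pow(Add(V, Mul(2, Pow(l, -1))), -1))) = Mul(-15, Pow(Add(V, Mul(2, Pow(l, -1))), -1)))
Pow(Add(12, Function('J')(Function('m')(-5), Mul(Add(2, -2), -5))), 2) = Pow(Add(12, Mul(-15, Mul(Add(2, -2), -5), Pow(Add(2, Mul(Mul(-4, -5), Mul(Add(2, -2), -5))), -1))), 2) = Pow(Add(12, Mul(-15, Mul(0, -5), Pow(Add(2, Mul(20, Mul(0, -5))), -1))), 2) = Pow(Add(12, Mul(-15, 0, Pow(Add(2, Mul(20, 0)), -1))), 2) = Pow(Add(12, Mul(-15, 0, Pow(Add(2, 0), -1))), 2) = Pow(Add(12, Mul(-15, 0, Pow(2, -1))), 2) = Pow(Add(12, Mul(-15, 0, Rational(1, 2))), 2) = Pow(Add(12, 0), 2) = Pow(12, 2) = 144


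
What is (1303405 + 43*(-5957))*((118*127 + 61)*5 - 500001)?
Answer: -444837892564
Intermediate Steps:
(1303405 + 43*(-5957))*((118*127 + 61)*5 - 500001) = (1303405 - 256151)*((14986 + 61)*5 - 500001) = 1047254*(15047*5 - 500001) = 1047254*(75235 - 500001) = 1047254*(-424766) = -444837892564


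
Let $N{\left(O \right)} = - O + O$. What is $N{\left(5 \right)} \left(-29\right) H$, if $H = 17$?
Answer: $0$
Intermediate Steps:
$N{\left(O \right)} = 0$
$N{\left(5 \right)} \left(-29\right) H = 0 \left(-29\right) 17 = 0 \cdot 17 = 0$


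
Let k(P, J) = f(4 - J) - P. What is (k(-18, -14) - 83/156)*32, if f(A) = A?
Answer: 44264/39 ≈ 1135.0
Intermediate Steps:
k(P, J) = 4 - J - P (k(P, J) = (4 - J) - P = 4 - J - P)
(k(-18, -14) - 83/156)*32 = ((4 - 1*(-14) - 1*(-18)) - 83/156)*32 = ((4 + 14 + 18) - 83*1/156)*32 = (36 - 83/156)*32 = (5533/156)*32 = 44264/39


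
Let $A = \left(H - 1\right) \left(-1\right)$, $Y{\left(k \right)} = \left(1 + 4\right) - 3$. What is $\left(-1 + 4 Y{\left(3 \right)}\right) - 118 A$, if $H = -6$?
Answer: $-819$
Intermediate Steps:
$Y{\left(k \right)} = 2$ ($Y{\left(k \right)} = 5 - 3 = 2$)
$A = 7$ ($A = \left(-6 - 1\right) \left(-1\right) = \left(-7\right) \left(-1\right) = 7$)
$\left(-1 + 4 Y{\left(3 \right)}\right) - 118 A = \left(-1 + 4 \cdot 2\right) - 826 = \left(-1 + 8\right) - 826 = 7 - 826 = -819$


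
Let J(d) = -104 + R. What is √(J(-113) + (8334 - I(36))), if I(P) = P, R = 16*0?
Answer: √8194 ≈ 90.521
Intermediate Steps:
R = 0
J(d) = -104 (J(d) = -104 + 0 = -104)
√(J(-113) + (8334 - I(36))) = √(-104 + (8334 - 1*36)) = √(-104 + (8334 - 36)) = √(-104 + 8298) = √8194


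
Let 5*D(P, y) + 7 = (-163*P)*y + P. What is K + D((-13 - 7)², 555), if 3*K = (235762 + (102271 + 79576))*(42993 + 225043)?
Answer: 186520890933/5 ≈ 3.7304e+10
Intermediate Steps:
D(P, y) = -7/5 + P/5 - 163*P*y/5 (D(P, y) = -7/5 + ((-163*P)*y + P)/5 = -7/5 + (-163*P*y + P)/5 = -7/5 + (P - 163*P*y)/5 = -7/5 + (P/5 - 163*P*y/5) = -7/5 + P/5 - 163*P*y/5)
K = 37311415308 (K = ((235762 + (102271 + 79576))*(42993 + 225043))/3 = ((235762 + 181847)*268036)/3 = (417609*268036)/3 = (⅓)*111934245924 = 37311415308)
K + D((-13 - 7)², 555) = 37311415308 + (-7/5 + (-13 - 7)²/5 - 163/5*(-13 - 7)²*555) = 37311415308 + (-7/5 + (⅕)*(-20)² - 163/5*(-20)²*555) = 37311415308 + (-7/5 + (⅕)*400 - 163/5*400*555) = 37311415308 + (-7/5 + 80 - 7237200) = 37311415308 - 36185607/5 = 186520890933/5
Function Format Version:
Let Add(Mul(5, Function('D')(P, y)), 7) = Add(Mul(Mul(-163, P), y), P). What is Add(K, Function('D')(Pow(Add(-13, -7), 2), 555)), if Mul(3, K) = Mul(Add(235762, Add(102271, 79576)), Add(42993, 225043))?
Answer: Rational(186520890933, 5) ≈ 3.7304e+10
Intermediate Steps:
Function('D')(P, y) = Add(Rational(-7, 5), Mul(Rational(1, 5), P), Mul(Rational(-163, 5), P, y)) (Function('D')(P, y) = Add(Rational(-7, 5), Mul(Rational(1, 5), Add(Mul(Mul(-163, P), y), P))) = Add(Rational(-7, 5), Mul(Rational(1, 5), Add(Mul(-163, P, y), P))) = Add(Rational(-7, 5), Mul(Rational(1, 5), Add(P, Mul(-163, P, y)))) = Add(Rational(-7, 5), Add(Mul(Rational(1, 5), P), Mul(Rational(-163, 5), P, y))) = Add(Rational(-7, 5), Mul(Rational(1, 5), P), Mul(Rational(-163, 5), P, y)))
K = 37311415308 (K = Mul(Rational(1, 3), Mul(Add(235762, Add(102271, 79576)), Add(42993, 225043))) = Mul(Rational(1, 3), Mul(Add(235762, 181847), 268036)) = Mul(Rational(1, 3), Mul(417609, 268036)) = Mul(Rational(1, 3), 111934245924) = 37311415308)
Add(K, Function('D')(Pow(Add(-13, -7), 2), 555)) = Add(37311415308, Add(Rational(-7, 5), Mul(Rational(1, 5), Pow(Add(-13, -7), 2)), Mul(Rational(-163, 5), Pow(Add(-13, -7), 2), 555))) = Add(37311415308, Add(Rational(-7, 5), Mul(Rational(1, 5), Pow(-20, 2)), Mul(Rational(-163, 5), Pow(-20, 2), 555))) = Add(37311415308, Add(Rational(-7, 5), Mul(Rational(1, 5), 400), Mul(Rational(-163, 5), 400, 555))) = Add(37311415308, Add(Rational(-7, 5), 80, -7237200)) = Add(37311415308, Rational(-36185607, 5)) = Rational(186520890933, 5)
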